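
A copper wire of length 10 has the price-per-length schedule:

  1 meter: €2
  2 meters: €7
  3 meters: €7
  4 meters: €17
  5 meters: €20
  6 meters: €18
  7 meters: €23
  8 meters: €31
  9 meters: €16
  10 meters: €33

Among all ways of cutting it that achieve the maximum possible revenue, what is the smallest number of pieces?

3

Build r[k] bottom-up: r[k] = max over allowed piece i of (p[i] + r[k−i]).
r[1] = 2
r[2] = 7
r[3] = 9  (first piece 1, then r[2]=7)
r[4] = 17
r[5] = 20
r[6] = 24  (first piece 2, then r[4]=17)
r[7] = 27  (first piece 2, then r[5]=20)
r[8] = 34  (first piece 4, then r[4]=17)
r[9] = 37  (first piece 4, then r[5]=20)
r[10] = 41  (first piece 2, then r[8]=34)
Maximum revenue is €41.
Now minimize piece count subject to staying optimal: for each k, pieces[k] = 1 + min over i with p[i]+r[k−i]=r[k] of pieces[k−i].
pieces[7] = 2
pieces[8] = 2
pieces[9] = 2
pieces[10] = 3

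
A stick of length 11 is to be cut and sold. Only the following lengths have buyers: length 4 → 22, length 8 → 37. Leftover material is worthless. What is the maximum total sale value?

44

Let f[k] be the best obtainable value from length k. For each k, try every first piece i and keep the best of price[i] + f[k−i].
f[1] = 0
f[2] = 0
f[3] = 0
f[4] = 22
f[5] = 22
f[6] = 22
f[7] = 22
f[8] = 44  (first piece 4, then f[4]=22)
f[9] = 44
f[10] = 44
f[11] = 44
One optimal cutting: pieces 4 + 4 with 3 meters of scrap → 44.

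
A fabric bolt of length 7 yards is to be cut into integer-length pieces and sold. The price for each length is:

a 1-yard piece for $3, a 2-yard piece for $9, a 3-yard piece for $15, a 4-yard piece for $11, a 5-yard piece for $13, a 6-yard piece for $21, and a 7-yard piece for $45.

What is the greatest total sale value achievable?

45

Build v[k] bottom-up: v[k] = max over allowed piece i of (p[i] + v[k−i]).
v[1] = 3
v[2] = 9
v[3] = 15
v[4] = 18  (first piece 1, then v[3]=15)
v[5] = 24  (first piece 2, then v[3]=15)
v[6] = 30  (first piece 3, then v[3]=15)
v[7] = 45
Best is to sell the whole 7-yard piece uncut for $45.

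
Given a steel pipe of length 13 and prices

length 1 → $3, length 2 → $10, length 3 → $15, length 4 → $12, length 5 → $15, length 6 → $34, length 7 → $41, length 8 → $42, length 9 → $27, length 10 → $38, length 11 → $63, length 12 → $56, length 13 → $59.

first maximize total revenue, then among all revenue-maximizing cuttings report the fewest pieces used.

2

Let r[k] be the best obtainable value from length k. For each k, try every first piece i and keep the best of price[i] + r[k−i].
r[1] = 3
r[2] = max(3+3, 10+0) = 10
r[3] = max(3+10, 10+3, 15+0) = 15
r[4] = max(3+15, 10+10, 15+3, 12+0) = 20
r[5] = max(3+20, 10+15, 15+10, 12+3, 15+0) = 25
r[6] = max(3+25, 10+20, 15+15, 12+10, 15+3, 34+0) = 34
r[7] = max(3+34, 10+25, 15+20, …, 34+3, 41+0) = 41
r[8] = max(3+41, 10+34, 15+25, …, 41+3, 42+0) = 44
r[9] = max(3+44, 10+41, 15+34, …, 42+3, 27+0) = 51
r[10] = max(3+51, 10+44, 15+41, …, 27+3, 38+0) = 56
r[11] = max(3+56, 10+51, 15+44, …, 38+3, 63+0) = 63
r[12] = max(3+63, 10+56, 15+51, …, 63+3, 56+0) = 68
r[13] = max(3+68, 10+63, 15+56, …, 56+3, 59+0) = 75
Maximum revenue is $75.
Now minimize piece count subject to staying optimal: for each k, pieces[k] = 1 + min over i with p[i]+r[k−i]=r[k] of pieces[k−i].
pieces[10] = 2
pieces[11] = 1
pieces[12] = 2
pieces[13] = 2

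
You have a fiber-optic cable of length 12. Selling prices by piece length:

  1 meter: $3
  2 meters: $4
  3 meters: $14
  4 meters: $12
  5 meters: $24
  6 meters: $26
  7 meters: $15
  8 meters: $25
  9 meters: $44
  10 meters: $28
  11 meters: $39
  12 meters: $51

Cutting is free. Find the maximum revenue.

58

Let best[k] be the best obtainable value from length k. For each k, try every first piece i and keep the best of price[i] + best[k−i].
best[1] = 3
best[2] = 6  (first piece 1, then best[1]=3)
best[3] = 14
best[4] = 17  (first piece 1, then best[3]=14)
best[5] = 24
best[6] = 28  (first piece 3, then best[3]=14)
best[7] = 31  (first piece 1, then best[6]=28)
best[8] = 38  (first piece 3, then best[5]=24)
best[9] = 44
best[10] = 48  (first piece 5, then best[5]=24)
best[11] = 52  (first piece 3, then best[8]=38)
best[12] = 58  (first piece 3, then best[9]=44)
One optimal cutting: 9 + 3 → $44 + $14 = $58.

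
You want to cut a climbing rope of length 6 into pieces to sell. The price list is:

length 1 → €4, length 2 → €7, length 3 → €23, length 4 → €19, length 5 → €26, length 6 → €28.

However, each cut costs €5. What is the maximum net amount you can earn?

Let r[k] be the best obtainable value from length k. For each k, try every first piece i and keep the best of price[i] + r[k−i] minus the 5 cut fee when i<k.
r[1] = 4
r[2] = max(4+4-5, 7+0) = 7
r[3] = max(4+7-5, 7+4-5, 23+0) = 23
r[4] = max(4+23-5, 7+7-5, 23+4-5, 19+0) = 22
r[5] = max(4+22-5, 7+23-5, 23+7-5, 19+4-5, 26+0) = 26
r[6] = max(4+26-5, 7+22-5, 23+23-5, 19+7-5, 26+4-5, 28+0) = 41
One optimal plan: pieces 3 + 3 (1 cut) → €46 − €5 = €41.

41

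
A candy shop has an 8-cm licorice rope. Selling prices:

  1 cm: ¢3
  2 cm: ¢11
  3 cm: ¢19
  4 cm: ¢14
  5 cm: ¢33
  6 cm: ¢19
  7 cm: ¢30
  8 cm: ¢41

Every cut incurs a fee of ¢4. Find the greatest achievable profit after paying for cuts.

48

Consider every possible first cut. net[k] is the best of p[i]+net[k−i] over all sellable i≤k, charging 4 whenever i<k.
net[1] = 3
net[2] = max(3+3-4, 11+0) = 11
net[3] = max(3+11-4, 11+3-4, 19+0) = 19
net[4] = max(3+19-4, 11+11-4, 19+3-4, 14+0) = 18
net[5] = max(3+18-4, 11+19-4, 19+11-4, 14+3-4, 33+0) = 33
net[6] = max(3+33-4, 11+18-4, 19+19-4, 14+11-4, 33+3-4, 19+0) = 34
net[7] = max(3+34-4, 11+33-4, 19+18-4, …, 19+3-4, 30+0) = 40
net[8] = max(3+40-4, 11+34-4, 19+33-4, …, 30+3-4, 41+0) = 48
One optimal plan: pieces 5 + 3 (1 cut) → ¢52 − ¢4 = ¢48.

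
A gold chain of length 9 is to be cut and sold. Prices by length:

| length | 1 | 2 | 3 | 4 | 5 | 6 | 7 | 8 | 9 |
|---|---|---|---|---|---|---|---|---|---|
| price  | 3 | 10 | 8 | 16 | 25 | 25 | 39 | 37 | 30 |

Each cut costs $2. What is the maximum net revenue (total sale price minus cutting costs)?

Build net[k] bottom-up: net[k] = max over allowed piece i of (p[i] + net[k−i]) − 2 per cut.
net[1] = 3
net[2] = 10
net[3] = 11  (first piece 1, then net[2]=10)
net[4] = 18  (first piece 2, then net[2]=10)
net[5] = 25
net[6] = 26  (first piece 1, then net[5]=25)
net[7] = 39
net[8] = 40  (first piece 1, then net[7]=39)
net[9] = 47  (first piece 2, then net[7]=39)
One optimal plan: pieces 7 + 2 (1 cut) → $49 − $2 = $47.

47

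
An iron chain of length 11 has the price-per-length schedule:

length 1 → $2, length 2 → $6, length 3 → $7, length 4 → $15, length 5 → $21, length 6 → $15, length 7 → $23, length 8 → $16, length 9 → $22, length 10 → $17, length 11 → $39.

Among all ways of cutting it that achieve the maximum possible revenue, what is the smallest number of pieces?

3

Let r[k] be the best obtainable value from length k. For each k, try every first piece i and keep the best of price[i] + r[k−i].
r[1] = 2
r[2] = max(2+2, 6+0) = 6
r[3] = max(2+6, 6+2, 7+0) = 8
r[4] = max(2+8, 6+6, 7+2, 15+0) = 15
r[5] = max(2+15, 6+8, 7+6, 15+2, 21+0) = 21
r[6] = max(2+21, 6+15, 7+8, 15+6, 21+2, 15+0) = 23
r[7] = max(2+23, 6+21, 7+15, …, 15+2, 23+0) = 27
r[8] = max(2+27, 6+23, 7+21, …, 23+2, 16+0) = 30
r[9] = max(2+30, 6+27, 7+23, …, 16+2, 22+0) = 36
r[10] = max(2+36, 6+30, 7+27, …, 22+2, 17+0) = 42
r[11] = max(2+42, 6+36, 7+30, …, 17+2, 39+0) = 44
Maximum revenue is $44.
Now minimize piece count subject to staying optimal: for each k, pieces[k] = 1 + min over i with p[i]+r[k−i]=r[k] of pieces[k−i].
pieces[8] = 2
pieces[9] = 2
pieces[10] = 2
pieces[11] = 3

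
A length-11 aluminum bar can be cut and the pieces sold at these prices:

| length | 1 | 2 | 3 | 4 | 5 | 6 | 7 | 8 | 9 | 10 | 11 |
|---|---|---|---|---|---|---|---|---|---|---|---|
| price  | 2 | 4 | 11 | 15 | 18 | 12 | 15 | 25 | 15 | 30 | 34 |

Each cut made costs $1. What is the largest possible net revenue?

39

Build v[k] bottom-up: v[k] = max over allowed piece i of (p[i] + v[k−i]) − 1 per cut.
v[1] = 2
v[2] = max(2+2-1, 4+0) = 4
v[3] = max(2+4-1, 4+2-1, 11+0) = 11
v[4] = max(2+11-1, 4+4-1, 11+2-1, 15+0) = 15
v[5] = max(2+15-1, 4+11-1, 11+4-1, 15+2-1, 18+0) = 18
v[6] = max(2+18-1, 4+15-1, 11+11-1, 15+4-1, 18+2-1, 12+0) = 21
v[7] = max(2+21-1, 4+18-1, 11+15-1, …, 12+2-1, 15+0) = 25
v[8] = max(2+25-1, 4+21-1, 11+18-1, …, 15+2-1, 25+0) = 29
v[9] = max(2+29-1, 4+25-1, 11+21-1, …, 25+2-1, 15+0) = 32
v[10] = max(2+32-1, 4+29-1, 11+25-1, …, 15+2-1, 30+0) = 35
v[11] = max(2+35-1, 4+32-1, 11+29-1, …, 30+2-1, 34+0) = 39
One optimal plan: pieces 4 + 4 + 3 (2 cuts) → $41 − $2 = $39.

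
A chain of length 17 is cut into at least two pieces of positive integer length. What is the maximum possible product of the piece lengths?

486

Let m[k] be the best product for length k (with at least one cut). For each first piece i, the rest contributes max(k−i, m[k−i]).
Small cases: m[2]=1, m[3]=2, m[4]=4, m[5]=6, m[6]=9, m[7]=12, m[8]=18, m[9]=27, m[10]=36.
m[11] = max(1×36, 2×27, 3×18, …, 9×2, 10×1) = 54
m[12] = max(1×54, 2×36, 3×27, …, 10×2, 11×1) = 81
m[13] = max(1×81, 2×54, 3×36, …, 11×2, 12×1) = 108
m[14] = max(1×108, 2×81, 3×54, …, 12×2, 13×1) = 162
m[15] = max(1×162, 2×108, 3×81, …, 13×2, 14×1) = 243
m[16] = max(1×243, 2×162, 3×108, …, 14×2, 15×1) = 324
m[17] = max(1×324, 2×243, 3×162, …, 15×2, 16×1) = 486
One optimal split: 3 + 3 + 3 + 3 + 3 + 2; product 3×3×3×3×3×2 = 486.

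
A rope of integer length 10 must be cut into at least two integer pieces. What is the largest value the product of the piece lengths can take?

Let f[k] be the best product for length k (with at least one cut). For each first piece i, the rest contributes max(k−i, f[k−i]).
f[2] = 1*max(1,0) = 1*1 = 1
f[3] = max(1*2, 2*1) = 2
f[4] = max(1*3, 2*2, 3*1) = 4
f[5] = max(1*4, 2*3, 3*2, 4*1) = 6
f[6] = max(1*6, 2*4, 3*3, 4*2, 5*1) = 9
f[7] = max(1*9, 2*6, 3*4, 4*3, 5*2, 6*1) = 12
f[8] = max(1*12, 2*9, 3*6, …, 6*2, 7*1) = 18
f[9] = max(1*18, 2*12, 3*9, …, 7*2, 8*1) = 27
f[10] = max(1*27, 2*18, 3*12, …, 8*2, 9*1) = 36
One optimal split: 3 + 3 + 2 + 2; product 3*3*2*2 = 36.

36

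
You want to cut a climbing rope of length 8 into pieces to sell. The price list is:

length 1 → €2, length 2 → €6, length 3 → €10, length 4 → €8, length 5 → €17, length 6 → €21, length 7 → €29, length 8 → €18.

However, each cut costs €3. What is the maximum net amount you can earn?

28

Let r[k] be the best obtainable value from length k. For each k, try every first piece i and keep the best of price[i] + r[k−i] minus the 3 cut fee when i<k.
r[1] = 2
r[2] = 6
r[3] = 10
r[4] = 9  (first piece 1, then r[3]=10)
r[5] = 17
r[6] = 21
r[7] = 29
r[8] = 28  (first piece 1, then r[7]=29)
One optimal plan: pieces 7 + 1 (1 cut) → €31 − €3 = €28.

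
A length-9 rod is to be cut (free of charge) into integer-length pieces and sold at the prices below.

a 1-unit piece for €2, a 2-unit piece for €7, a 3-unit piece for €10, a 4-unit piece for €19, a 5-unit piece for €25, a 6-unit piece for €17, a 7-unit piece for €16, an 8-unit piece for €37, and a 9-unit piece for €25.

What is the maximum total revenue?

44

Consider every possible first cut. R[k] is the best of p[i]+R[k−i] over all sellable i≤k.
R[1] = 2
R[2] = 7
R[3] = 10
R[4] = 19
R[5] = 25
R[6] = 27  (first piece 1, then R[5]=25)
R[7] = 32  (first piece 2, then R[5]=25)
R[8] = 38  (first piece 4, then R[4]=19)
R[9] = 44  (first piece 4, then R[5]=25)
One optimal cutting: 5 + 4 → €25 + €19 = €44.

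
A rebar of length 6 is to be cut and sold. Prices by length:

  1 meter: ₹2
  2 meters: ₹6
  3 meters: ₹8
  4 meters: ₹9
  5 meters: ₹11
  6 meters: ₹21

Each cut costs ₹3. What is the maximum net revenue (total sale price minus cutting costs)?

21

Consider every possible first cut. r[k] is the best of p[i]+r[k−i] over all sellable i≤k, charging 3 whenever i<k.
r[1] = 2
r[2] = max(2+2-3, 6+0) = 6
r[3] = max(2+6-3, 6+2-3, 8+0) = 8
r[4] = max(2+8-3, 6+6-3, 8+2-3, 9+0) = 9
r[5] = max(2+9-3, 6+8-3, 8+6-3, 9+2-3, 11+0) = 11
r[6] = max(2+11-3, 6+9-3, 8+8-3, 9+6-3, 11+2-3, 21+0) = 21
Best is to make no cuts and sell whole for ₹21.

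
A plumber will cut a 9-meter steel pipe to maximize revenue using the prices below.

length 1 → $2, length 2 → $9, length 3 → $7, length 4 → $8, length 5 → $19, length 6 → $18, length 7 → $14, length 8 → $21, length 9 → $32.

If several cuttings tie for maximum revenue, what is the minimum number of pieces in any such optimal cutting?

Consider every possible first cut. r[k] is the best of p[i]+r[k−i] over all sellable i≤k.
r[1] = 2
r[2] = max(2+2, 9+0) = 9
r[3] = max(2+9, 9+2, 7+0) = 11
r[4] = max(2+11, 9+9, 7+2, 8+0) = 18
r[5] = max(2+18, 9+11, 7+9, 8+2, 19+0) = 20
r[6] = max(2+20, 9+18, 7+11, 8+9, 19+2, 18+0) = 27
r[7] = max(2+27, 9+20, 7+18, …, 18+2, 14+0) = 29
r[8] = max(2+29, 9+27, 7+20, …, 14+2, 21+0) = 36
r[9] = max(2+36, 9+29, 7+27, …, 21+2, 32+0) = 38
Maximum revenue is $38.
Now minimize piece count subject to staying optimal: for each k, pieces[k] = 1 + min over i with p[i]+r[k−i]=r[k] of pieces[k−i].
pieces[6] = 3
pieces[7] = 4
pieces[8] = 4
pieces[9] = 5

5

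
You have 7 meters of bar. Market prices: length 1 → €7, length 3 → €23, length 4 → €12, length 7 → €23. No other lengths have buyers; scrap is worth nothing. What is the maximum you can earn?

53

Build best[k] bottom-up: best[k] = max over allowed piece i of (p[i] + best[k−i]).
best[1] = 7
best[2] = 14  (first piece 1, then best[1]=7)
best[3] = 23
best[4] = 30  (first piece 1, then best[3]=23)
best[5] = 37  (first piece 1, then best[4]=30)
best[6] = 46  (first piece 3, then best[3]=23)
best[7] = 53  (first piece 1, then best[6]=46)
One optimal cutting: 3 + 3 + 1 → €53.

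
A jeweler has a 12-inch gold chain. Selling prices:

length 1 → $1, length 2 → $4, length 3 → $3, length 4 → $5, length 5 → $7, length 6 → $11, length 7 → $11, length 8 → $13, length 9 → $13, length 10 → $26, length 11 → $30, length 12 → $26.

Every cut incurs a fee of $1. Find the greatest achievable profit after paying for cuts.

Build r[k] bottom-up: r[k] = max over allowed piece i of (p[i] + r[k−i]) − 1 per cut.
r[1] = 1
r[2] = max(1+1-1, 4+0) = 4
r[3] = max(1+4-1, 4+1-1, 3+0) = 4
r[4] = max(1+4-1, 4+4-1, 3+1-1, 5+0) = 7
r[5] = max(1+7-1, 4+4-1, 3+4-1, 5+1-1, 7+0) = 7
r[6] = max(1+7-1, 4+7-1, 3+4-1, 5+4-1, 7+1-1, 11+0) = 11
r[7] = max(1+11-1, 4+7-1, 3+7-1, …, 11+1-1, 11+0) = 11
r[8] = max(1+11-1, 4+11-1, 3+7-1, …, 11+1-1, 13+0) = 14
r[9] = max(1+14-1, 4+11-1, 3+11-1, …, 13+1-1, 13+0) = 14
r[10] = max(1+14-1, 4+14-1, 3+11-1, …, 13+1-1, 26+0) = 26
r[11] = max(1+26-1, 4+14-1, 3+14-1, …, 26+1-1, 30+0) = 30
r[12] = max(1+30-1, 4+26-1, 3+14-1, …, 30+1-1, 26+0) = 30
One optimal plan: pieces 11 + 1 (1 cut) → $31 − $1 = $30.

30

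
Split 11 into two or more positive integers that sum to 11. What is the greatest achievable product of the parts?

Define g[k] = max over 1≤i<k of i · max(k−i, g[k−i]); the inner max lets the remainder stay uncut if that's better.
Small cases: g[2]=1, g[3]=2.
g[4] = 2*max(2,1) = 2*2 = 4
g[5] = 2*max(3,2) = 2*3 = 6
g[6] = 3*max(3,2) = 3*3 = 9
g[7] = 2*max(5,6) = 2*6 = 12
g[8] = 2*max(6,9) = 2*9 = 18
g[9] = 3*max(6,9) = 3*9 = 27
g[10] = 2*max(8,18) = 2*18 = 36
g[11] = 2*max(9,27) = 2*27 = 54
One optimal split: 3 + 3 + 3 + 2; product 3*3*3*2 = 54.

54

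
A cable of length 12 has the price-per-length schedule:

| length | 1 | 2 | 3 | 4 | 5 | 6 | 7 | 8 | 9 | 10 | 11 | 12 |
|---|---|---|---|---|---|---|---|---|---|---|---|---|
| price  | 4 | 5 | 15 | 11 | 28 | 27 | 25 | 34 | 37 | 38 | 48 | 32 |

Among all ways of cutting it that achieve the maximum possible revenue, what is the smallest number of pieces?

4

Consider every possible first cut. r[k] is the best of p[i]+r[k−i] over all sellable i≤k.
r[1] = 4
r[2] = 8  (first piece 1, then r[1]=4)
r[3] = 15
r[4] = 19  (first piece 1, then r[3]=15)
r[5] = 28
r[6] = 32  (first piece 1, then r[5]=28)
r[7] = 36  (first piece 1, then r[6]=32)
r[8] = 43  (first piece 3, then r[5]=28)
r[9] = 47  (first piece 1, then r[8]=43)
r[10] = 56  (first piece 5, then r[5]=28)
r[11] = 60  (first piece 1, then r[10]=56)
r[12] = 64  (first piece 1, then r[11]=60)
Maximum revenue is 64.
Now minimize piece count subject to staying optimal: for each k, pieces[k] = 1 + min over i with p[i]+r[k−i]=r[k] of pieces[k−i].
pieces[9] = 3
pieces[10] = 2
pieces[11] = 3
pieces[12] = 4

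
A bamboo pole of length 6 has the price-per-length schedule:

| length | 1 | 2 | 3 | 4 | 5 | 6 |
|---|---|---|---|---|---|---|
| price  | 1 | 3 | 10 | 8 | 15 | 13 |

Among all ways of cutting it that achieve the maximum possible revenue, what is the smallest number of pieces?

Build r[k] bottom-up: r[k] = max over allowed piece i of (p[i] + r[k−i]).
r[1] = 1
r[2] = max(1+1, 3+0) = 3
r[3] = max(1+3, 3+1, 10+0) = 10
r[4] = max(1+10, 3+3, 10+1, 8+0) = 11
r[5] = max(1+11, 3+10, 10+3, 8+1, 15+0) = 15
r[6] = max(1+15, 3+11, 10+10, 8+3, 15+1, 13+0) = 20
Maximum revenue is $20.
Now minimize piece count subject to staying optimal: for each k, pieces[k] = 1 + min over i with p[i]+r[k−i]=r[k] of pieces[k−i].
pieces[3] = 1
pieces[4] = 2
pieces[5] = 1
pieces[6] = 2

2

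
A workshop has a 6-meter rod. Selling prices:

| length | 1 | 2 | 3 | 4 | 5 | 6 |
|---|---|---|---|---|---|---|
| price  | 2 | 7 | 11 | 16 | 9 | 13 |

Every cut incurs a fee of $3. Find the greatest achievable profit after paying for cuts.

Build net[k] bottom-up: net[k] = max over allowed piece i of (p[i] + net[k−i]) − 3 per cut.
net[1] = 2
net[2] = 7
net[3] = 11
net[4] = 16
net[5] = 15  (first piece 1, then net[4]=16)
net[6] = 20  (first piece 2, then net[4]=16)
One optimal plan: pieces 4 + 2 (1 cut) → $23 − $3 = $20.

20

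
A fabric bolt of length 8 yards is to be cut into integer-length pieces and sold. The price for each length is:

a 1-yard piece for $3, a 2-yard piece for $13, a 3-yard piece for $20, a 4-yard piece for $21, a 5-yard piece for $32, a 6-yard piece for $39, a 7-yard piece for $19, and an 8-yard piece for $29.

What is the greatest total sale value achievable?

Consider every possible first cut. v[k] is the best of p[i]+v[k−i] over all sellable i≤k.
v[1] = 3
v[2] = 13
v[3] = 20
v[4] = 26  (first piece 2, then v[2]=13)
v[5] = 33  (first piece 2, then v[3]=20)
v[6] = 40  (first piece 3, then v[3]=20)
v[7] = 46  (first piece 2, then v[5]=33)
v[8] = 53  (first piece 2, then v[6]=40)
One optimal cutting: 3 + 3 + 2 → $20 + $20 + $13 = $53.

53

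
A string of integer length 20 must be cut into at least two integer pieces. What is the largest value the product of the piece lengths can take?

Fill prod[k] for k=2..20: at each k try every first piece i and multiply by the better of (k−i) uncut or prod[k−i].
prod[2] = 1*max(1,0) = 1*1 = 1
prod[3] = 1*max(2,1) = 1*2 = 2
prod[4] = 2*max(2,1) = 2*2 = 4
prod[5] = 2*max(3,2) = 2*3 = 6
prod[6] = 3*max(3,2) = 3*3 = 9
prod[7] = 2*max(5,6) = 2*6 = 12
prod[8] = 2*max(6,9) = 2*9 = 18
prod[9] = 3*max(6,9) = 3*9 = 27
prod[10] = 2*max(8,18) = 2*18 = 36
prod[11] = 2*max(9,27) = 2*27 = 54
prod[12] = 3*max(9,27) = 3*27 = 81
prod[13] = 2*max(11,54) = 2*54 = 108
prod[14] = 2*max(12,81) = 2*81 = 162
prod[15] = 3*max(12,81) = 3*81 = 243
prod[16] = 2*max(14,162) = 2*162 = 324
prod[17] = 2*max(15,243) = 2*243 = 486
prod[18] = 3*max(15,243) = 3*243 = 729
prod[19] = 2*max(17,486) = 2*486 = 972
prod[20] = 2*max(18,729) = 2*729 = 1458
One optimal split: 3 + 3 + 3 + 3 + 3 + 3 + 2; product 3*3*3*3*3*3*2 = 1458.

1458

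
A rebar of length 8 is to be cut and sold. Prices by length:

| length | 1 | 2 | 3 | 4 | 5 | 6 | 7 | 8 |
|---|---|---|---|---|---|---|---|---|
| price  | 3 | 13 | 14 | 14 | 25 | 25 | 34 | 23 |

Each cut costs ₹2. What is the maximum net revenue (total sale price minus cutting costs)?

Build r[k] bottom-up: r[k] = max over allowed piece i of (p[i] + r[k−i]) − 2 per cut.
r[1] = 3
r[2] = 13
r[3] = 14  (first piece 1, then r[2]=13)
r[4] = 24  (first piece 2, then r[2]=13)
r[5] = 25  (first piece 1, then r[4]=24)
r[6] = 35  (first piece 2, then r[4]=24)
r[7] = 36  (first piece 1, then r[6]=35)
r[8] = 46  (first piece 2, then r[6]=35)
One optimal plan: pieces 2 + 2 + 2 + 2 (3 cuts) → ₹52 − ₹6 = ₹46.

46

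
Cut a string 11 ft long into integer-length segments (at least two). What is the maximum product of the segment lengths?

54

Fill f[k] for k=2..11: at each k try every first piece i and multiply by the better of (k−i) uncut or f[k−i].
f[2] = 1*max(1,0) = 1*1 = 1
f[3] = 1*max(2,1) = 1*2 = 2
f[4] = 2*max(2,1) = 2*2 = 4
f[5] = 2*max(3,2) = 2*3 = 6
f[6] = 3*max(3,2) = 3*3 = 9
f[7] = 2*max(5,6) = 2*6 = 12
f[8] = 2*max(6,9) = 2*9 = 18
f[9] = 3*max(6,9) = 3*9 = 27
f[10] = 2*max(8,18) = 2*18 = 36
f[11] = 2*max(9,27) = 2*27 = 54
One optimal split: 3 + 3 + 3 + 2; product 3*3*3*2 = 54.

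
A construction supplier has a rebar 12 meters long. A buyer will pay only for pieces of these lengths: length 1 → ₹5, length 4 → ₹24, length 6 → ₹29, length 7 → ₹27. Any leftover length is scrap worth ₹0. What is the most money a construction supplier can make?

72

Consider every possible first cut. f[k] is the best of p[i]+f[k−i] over all sellable i≤k.
f[1] = 5
f[2] = 10  (first piece 1, then f[1]=5)
f[3] = 15  (first piece 1, then f[2]=10)
f[4] = 24
f[5] = 29  (first piece 1, then f[4]=24)
f[6] = 34  (first piece 1, then f[5]=29)
f[7] = 39  (first piece 1, then f[6]=34)
f[8] = 48  (first piece 4, then f[4]=24)
f[9] = 53  (first piece 1, then f[8]=48)
f[10] = 58  (first piece 1, then f[9]=53)
f[11] = 63  (first piece 1, then f[10]=58)
f[12] = 72  (first piece 4, then f[8]=48)
One optimal cutting: 4 + 4 + 4 → ₹72.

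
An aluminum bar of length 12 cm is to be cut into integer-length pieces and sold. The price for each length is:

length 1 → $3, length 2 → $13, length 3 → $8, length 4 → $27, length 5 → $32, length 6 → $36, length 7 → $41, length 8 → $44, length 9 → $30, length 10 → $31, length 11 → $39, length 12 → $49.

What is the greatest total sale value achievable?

Build r[k] bottom-up: r[k] = max over allowed piece i of (p[i] + r[k−i]).
r[1] = 3
r[2] = 13
r[3] = 16  (first piece 1, then r[2]=13)
r[4] = 27
r[5] = 32
r[6] = 40  (first piece 2, then r[4]=27)
r[7] = 45  (first piece 2, then r[5]=32)
r[8] = 54  (first piece 4, then r[4]=27)
r[9] = 59  (first piece 4, then r[5]=32)
r[10] = 67  (first piece 2, then r[8]=54)
r[11] = 72  (first piece 2, then r[9]=59)
r[12] = 81  (first piece 4, then r[8]=54)
One optimal cutting: 4 + 4 + 4 → $27 + $27 + $27 = $81.

81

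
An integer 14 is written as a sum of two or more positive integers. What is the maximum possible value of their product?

Let P[k] be the best product for length k (with at least one cut). For each first piece i, the rest contributes max(k−i, P[k−i]).
P[2] = 1*max(1,0) = 1*1 = 1
P[3] = 1*max(2,1) = 1*2 = 2
P[4] = 2*max(2,1) = 2*2 = 4
P[5] = 2*max(3,2) = 2*3 = 6
P[6] = 3*max(3,2) = 3*3 = 9
P[7] = 2*max(5,6) = 2*6 = 12
P[8] = 2*max(6,9) = 2*9 = 18
P[9] = 3*max(6,9) = 3*9 = 27
P[10] = 2*max(8,18) = 2*18 = 36
P[11] = 2*max(9,27) = 2*27 = 54
P[12] = 3*max(9,27) = 3*27 = 81
P[13] = 2*max(11,54) = 2*54 = 108
P[14] = 2*max(12,81) = 2*81 = 162
One optimal split: 3 + 3 + 3 + 3 + 2; product 3*3*3*3*2 = 162.

162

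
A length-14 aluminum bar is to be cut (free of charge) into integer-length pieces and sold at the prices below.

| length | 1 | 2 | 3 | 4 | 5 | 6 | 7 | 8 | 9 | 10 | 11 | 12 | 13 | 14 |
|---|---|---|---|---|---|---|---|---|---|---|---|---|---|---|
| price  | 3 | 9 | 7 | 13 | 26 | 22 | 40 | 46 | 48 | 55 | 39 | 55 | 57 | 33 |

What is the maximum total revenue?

Let r[k] be the best obtainable value from length k. For each k, try every first piece i and keep the best of price[i] + r[k−i].
r[1] = 3
r[2] = 9
r[3] = 12  (first piece 1, then r[2]=9)
r[4] = 18  (first piece 2, then r[2]=9)
r[5] = 26
r[6] = 29  (first piece 1, then r[5]=26)
r[7] = 40
r[8] = 46
r[9] = 49  (first piece 1, then r[8]=46)
r[10] = 55  (first piece 2, then r[8]=46)
r[11] = 58  (first piece 1, then r[10]=55)
r[12] = 66  (first piece 5, then r[7]=40)
r[13] = 72  (first piece 5, then r[8]=46)
r[14] = 80  (first piece 7, then r[7]=40)
One optimal cutting: 7 + 7 → $40 + $40 = $80.

80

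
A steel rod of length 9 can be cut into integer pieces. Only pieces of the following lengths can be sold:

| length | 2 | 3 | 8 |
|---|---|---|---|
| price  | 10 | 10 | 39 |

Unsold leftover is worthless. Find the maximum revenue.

Build f[k] bottom-up: f[k] = max over allowed piece i of (p[i] + f[k−i]).
f[1] = 0
f[2] = 10
f[3] = 10
f[4] = 20  (first piece 2, then f[2]=10)
f[5] = 20
f[6] = 30  (first piece 2, then f[4]=20)
f[7] = 30
f[8] = 40  (first piece 2, then f[6]=30)
f[9] = 40
One optimal cutting: pieces 2 + 2 + 2 + 2 with 1 unit of scrap → $40.

40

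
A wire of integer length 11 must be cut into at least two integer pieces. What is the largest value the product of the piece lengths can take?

Let g[k] be the best product for length k (with at least one cut). For each first piece i, the rest contributes max(k−i, g[k−i]).
Small cases: g[2]=1, g[3]=2, g[4]=4, g[5]=6, g[6]=9.
g[7] = 2·max(5,6) = 2·6 = 12
g[8] = 2·max(6,9) = 2·9 = 18
g[9] = 3·max(6,9) = 3·9 = 27
g[10] = 2·max(8,18) = 2·18 = 36
g[11] = 2·max(9,27) = 2·27 = 54
One optimal split: 3 + 3 + 3 + 2; product 3·3·3·2 = 54.

54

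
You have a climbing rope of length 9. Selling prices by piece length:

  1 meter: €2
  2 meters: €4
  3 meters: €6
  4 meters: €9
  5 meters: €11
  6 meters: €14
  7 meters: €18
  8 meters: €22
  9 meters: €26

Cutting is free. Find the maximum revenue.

26

Let R[k] be the best obtainable value from length k. For each k, try every first piece i and keep the best of price[i] + R[k−i].
R[1] = 2
R[2] = 4  (first piece 1, then R[1]=2)
R[3] = 6  (first piece 1, then R[2]=4)
R[4] = 9
R[5] = 11  (first piece 1, then R[4]=9)
R[6] = 14
R[7] = 18
R[8] = 22
R[9] = 26
Best is to sell the whole 9-meter piece uncut for €26.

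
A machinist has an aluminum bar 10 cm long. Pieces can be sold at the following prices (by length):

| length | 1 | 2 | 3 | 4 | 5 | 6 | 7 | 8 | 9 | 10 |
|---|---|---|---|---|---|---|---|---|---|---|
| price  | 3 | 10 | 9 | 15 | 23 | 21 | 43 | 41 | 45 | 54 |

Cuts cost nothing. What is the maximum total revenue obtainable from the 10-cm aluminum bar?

56

Consider every possible first cut. r[k] is the best of p[i]+r[k−i] over all sellable i≤k.
r[1] = 3
r[2] = max(3+3, 10+0) = 10
r[3] = max(3+10, 10+3, 9+0) = 13
r[4] = max(3+13, 10+10, 9+3, 15+0) = 20
r[5] = max(3+20, 10+13, 9+10, 15+3, 23+0) = 23
r[6] = max(3+23, 10+20, 9+13, 15+10, 23+3, 21+0) = 30
r[7] = max(3+30, 10+23, 9+20, …, 21+3, 43+0) = 43
r[8] = max(3+43, 10+30, 9+23, …, 43+3, 41+0) = 46
r[9] = max(3+46, 10+43, 9+30, …, 41+3, 45+0) = 53
r[10] = max(3+53, 10+46, 9+43, …, 45+3, 54+0) = 56
One optimal cutting: 7 + 2 + 1 → $43 + $10 + $3 = $56.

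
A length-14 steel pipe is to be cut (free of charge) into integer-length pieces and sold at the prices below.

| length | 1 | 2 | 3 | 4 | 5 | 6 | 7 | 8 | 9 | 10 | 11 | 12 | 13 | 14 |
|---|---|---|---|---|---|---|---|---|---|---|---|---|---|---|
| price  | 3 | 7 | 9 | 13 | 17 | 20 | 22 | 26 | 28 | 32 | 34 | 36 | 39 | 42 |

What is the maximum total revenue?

Consider every possible first cut. r[k] is the best of p[i]+r[k−i] over all sellable i≤k.
r[1] = 3
r[2] = max(3+3, 7+0) = 7
r[3] = max(3+7, 7+3, 9+0) = 10
r[4] = max(3+10, 7+7, 9+3, 13+0) = 14
r[5] = max(3+14, 7+10, 9+7, 13+3, 17+0) = 17
r[6] = max(3+17, 7+14, 9+10, 13+7, 17+3, 20+0) = 21
r[7] = max(3+21, 7+17, 9+14, …, 20+3, 22+0) = 24
r[8] = max(3+24, 7+21, 9+17, …, 22+3, 26+0) = 28
r[9] = max(3+28, 7+24, 9+21, …, 26+3, 28+0) = 31
r[10] = max(3+31, 7+28, 9+24, …, 28+3, 32+0) = 35
r[11] = max(3+35, 7+31, 9+28, …, 32+3, 34+0) = 38
r[12] = max(3+38, 7+35, 9+31, …, 34+3, 36+0) = 42
r[13] = max(3+42, 7+38, 9+35, …, 36+3, 39+0) = 45
r[14] = max(3+45, 7+42, 9+38, …, 39+3, 42+0) = 49
One optimal cutting: 2 + 2 + 2 + 2 + 2 + 2 + 2 → $7 + $7 + $7 + $7 + $7 + $7 + $7 = $49.

49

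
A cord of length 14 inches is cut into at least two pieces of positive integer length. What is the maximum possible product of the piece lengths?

Fill g[k] for k=2..14: at each k try every first piece i and multiply by the better of (k−i) uncut or g[k−i].
g[2] = 1·max(1,0) = 1·1 = 1
g[3] = 1·max(2,1) = 1·2 = 2
g[4] = 2·max(2,1) = 2·2 = 4
g[5] = 2·max(3,2) = 2·3 = 6
g[6] = 3·max(3,2) = 3·3 = 9
g[7] = 2·max(5,6) = 2·6 = 12
g[8] = 2·max(6,9) = 2·9 = 18
g[9] = 3·max(6,9) = 3·9 = 27
g[10] = 2·max(8,18) = 2·18 = 36
g[11] = 2·max(9,27) = 2·27 = 54
g[12] = 3·max(9,27) = 3·27 = 81
g[13] = 2·max(11,54) = 2·54 = 108
g[14] = 2·max(12,81) = 2·81 = 162
One optimal split: 3 + 3 + 3 + 3 + 2; product 3·3·3·3·2 = 162.

162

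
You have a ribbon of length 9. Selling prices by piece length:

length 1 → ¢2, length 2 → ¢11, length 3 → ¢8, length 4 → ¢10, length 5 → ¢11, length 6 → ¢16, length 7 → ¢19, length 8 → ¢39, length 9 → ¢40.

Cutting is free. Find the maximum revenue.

Build R[k] bottom-up: R[k] = max over allowed piece i of (p[i] + R[k−i]).
R[1] = 2
R[2] = 11
R[3] = 13  (first piece 1, then R[2]=11)
R[4] = 22  (first piece 2, then R[2]=11)
R[5] = 24  (first piece 1, then R[4]=22)
R[6] = 33  (first piece 2, then R[4]=22)
R[7] = 35  (first piece 1, then R[6]=33)
R[8] = 44  (first piece 2, then R[6]=33)
R[9] = 46  (first piece 1, then R[8]=44)
One optimal cutting: 2 + 2 + 2 + 2 + 1 → ¢11 + ¢11 + ¢11 + ¢11 + ¢2 = ¢46.

46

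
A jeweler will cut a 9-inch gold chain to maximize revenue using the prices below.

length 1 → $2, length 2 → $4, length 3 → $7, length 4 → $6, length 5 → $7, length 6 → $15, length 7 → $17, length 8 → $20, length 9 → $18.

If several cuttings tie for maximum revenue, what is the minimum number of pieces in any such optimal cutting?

Let r[k] be the best obtainable value from length k. For each k, try every first piece i and keep the best of price[i] + r[k−i].
r[1] = 2
r[2] = max(2+2, 4+0) = 4
r[3] = max(2+4, 4+2, 7+0) = 7
r[4] = max(2+7, 4+4, 7+2, 6+0) = 9
r[5] = max(2+9, 4+7, 7+4, 6+2, 7+0) = 11
r[6] = max(2+11, 4+9, 7+7, 6+4, 7+2, 15+0) = 15
r[7] = max(2+15, 4+11, 7+9, …, 15+2, 17+0) = 17
r[8] = max(2+17, 4+15, 7+11, …, 17+2, 20+0) = 20
r[9] = max(2+20, 4+17, 7+15, …, 20+2, 18+0) = 22
Maximum revenue is $22.
Now minimize piece count subject to staying optimal: for each k, pieces[k] = 1 + min over i with p[i]+r[k−i]=r[k] of pieces[k−i].
pieces[6] = 1
pieces[7] = 1
pieces[8] = 1
pieces[9] = 2

2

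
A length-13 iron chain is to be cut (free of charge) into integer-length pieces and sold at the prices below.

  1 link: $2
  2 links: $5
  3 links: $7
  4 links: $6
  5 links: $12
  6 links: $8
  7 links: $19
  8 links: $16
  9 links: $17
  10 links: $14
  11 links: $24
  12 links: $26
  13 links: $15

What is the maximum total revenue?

Let best[k] be the best obtainable value from length k. For each k, try every first piece i and keep the best of price[i] + best[k−i].
best[1] = 2
best[2] = 5
best[3] = 7  (first piece 1, then best[2]=5)
best[4] = 10  (first piece 2, then best[2]=5)
best[5] = 12  (first piece 1, then best[4]=10)
best[6] = 15  (first piece 2, then best[4]=10)
best[7] = 19
best[8] = 21  (first piece 1, then best[7]=19)
best[9] = 24  (first piece 2, then best[7]=19)
best[10] = 26  (first piece 1, then best[9]=24)
best[11] = 29  (first piece 2, then best[9]=24)
best[12] = 31  (first piece 1, then best[11]=29)
best[13] = 34  (first piece 2, then best[11]=29)
One optimal cutting: 7 + 2 + 2 + 2 → $19 + $5 + $5 + $5 = $34.

34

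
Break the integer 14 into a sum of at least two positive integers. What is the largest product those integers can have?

162

Fill prod[k] for k=2..14: at each k try every first piece i and multiply by the better of (k−i) uncut or prod[k−i].
prod[2] = 1·max(1,0) = 1·1 = 1
prod[3] = 1·max(2,1) = 1·2 = 2
prod[4] = 2·max(2,1) = 2·2 = 4
prod[5] = 2·max(3,2) = 2·3 = 6
prod[6] = 3·max(3,2) = 3·3 = 9
prod[7] = 2·max(5,6) = 2·6 = 12
prod[8] = 2·max(6,9) = 2·9 = 18
prod[9] = 3·max(6,9) = 3·9 = 27
prod[10] = 2·max(8,18) = 2·18 = 36
prod[11] = 2·max(9,27) = 2·27 = 54
prod[12] = 3·max(9,27) = 3·27 = 81
prod[13] = 2·max(11,54) = 2·54 = 108
prod[14] = 2·max(12,81) = 2·81 = 162
One optimal split: 3 + 3 + 3 + 3 + 2; product 3·3·3·3·2 = 162.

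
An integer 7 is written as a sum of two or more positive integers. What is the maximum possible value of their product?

Let m[k] be the best product for length k (with at least one cut). For each first piece i, the rest contributes max(k−i, m[k−i]).
m[2] = 1×max(1,0) = 1×1 = 1
m[3] = max(1×2, 2×1) = 2
m[4] = max(1×3, 2×2, 3×1) = 4
m[5] = max(1×4, 2×3, 3×2, 4×1) = 6
m[6] = max(1×6, 2×4, 3×3, 4×2, 5×1) = 9
m[7] = max(1×9, 2×6, 3×4, 4×3, 5×2, 6×1) = 12
One optimal split: 3 + 2 + 2; product 3×2×2 = 12.

12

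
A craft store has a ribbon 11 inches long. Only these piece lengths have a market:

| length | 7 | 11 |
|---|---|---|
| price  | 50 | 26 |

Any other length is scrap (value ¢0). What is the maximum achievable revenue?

50

Build best[k] bottom-up: best[k] = max over allowed piece i of (p[i] + best[k−i]).
best[1] = 0
best[2] = 0
best[3] = 0
best[4] = 0
best[5] = 0
best[6] = 0
best[7] = 50
best[8] = 50
best[9] = 50
best[10] = 50
best[11] = max(50+0, 26+0) = 50
One optimal cutting: pieces 7 with 4 inches of scrap → ¢50.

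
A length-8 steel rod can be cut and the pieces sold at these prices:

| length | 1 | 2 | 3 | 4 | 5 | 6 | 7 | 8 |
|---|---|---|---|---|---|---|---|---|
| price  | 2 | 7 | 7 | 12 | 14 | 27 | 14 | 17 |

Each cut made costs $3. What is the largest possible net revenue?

Let v[k] be the best obtainable value from length k. For each k, try every first piece i and keep the best of price[i] + v[k−i] minus the 3 cut fee when i<k.
v[1] = 2
v[2] = max(2+2-3, 7+0) = 7
v[3] = max(2+7-3, 7+2-3, 7+0) = 7
v[4] = max(2+7-3, 7+7-3, 7+2-3, 12+0) = 12
v[5] = max(2+12-3, 7+7-3, 7+7-3, 12+2-3, 14+0) = 14
v[6] = max(2+14-3, 7+12-3, 7+7-3, 12+7-3, 14+2-3, 27+0) = 27
v[7] = max(2+27-3, 7+14-3, 7+12-3, …, 27+2-3, 14+0) = 26
v[8] = max(2+26-3, 7+27-3, 7+14-3, …, 14+2-3, 17+0) = 31
One optimal plan: pieces 6 + 2 (1 cut) → $34 − $3 = $31.

31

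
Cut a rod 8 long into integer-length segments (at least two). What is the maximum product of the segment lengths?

18

Define g[k] = max over 1≤i<k of i · max(k−i, g[k−i]); the inner max lets the remainder stay uncut if that's better.
g[2] = 1*max(1,0) = 1*1 = 1
g[3] = 1*max(2,1) = 1*2 = 2
g[4] = 2*max(2,1) = 2*2 = 4
g[5] = 2*max(3,2) = 2*3 = 6
g[6] = 3*max(3,2) = 3*3 = 9
g[7] = 2*max(5,6) = 2*6 = 12
g[8] = 2*max(6,9) = 2*9 = 18
One optimal split: 3 + 3 + 2; product 3*3*2 = 18.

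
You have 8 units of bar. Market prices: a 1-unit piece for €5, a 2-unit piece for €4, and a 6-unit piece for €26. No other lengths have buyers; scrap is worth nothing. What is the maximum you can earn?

40

Let best[k] be the best obtainable value from length k. For each k, try every first piece i and keep the best of price[i] + best[k−i].
best[1] = 5
best[2] = max(5+5, 4+0) = 10
best[3] = max(5+10, 4+5) = 15
best[4] = max(5+15, 4+10) = 20
best[5] = max(5+20, 4+15) = 25
best[6] = max(5+25, 4+20, 26+0) = 30
best[7] = max(5+30, 4+25, 26+5) = 35
best[8] = max(5+35, 4+30, 26+10) = 40
One optimal cutting: 1 + 1 + 1 + 1 + 1 + 1 + 1 + 1 → €40.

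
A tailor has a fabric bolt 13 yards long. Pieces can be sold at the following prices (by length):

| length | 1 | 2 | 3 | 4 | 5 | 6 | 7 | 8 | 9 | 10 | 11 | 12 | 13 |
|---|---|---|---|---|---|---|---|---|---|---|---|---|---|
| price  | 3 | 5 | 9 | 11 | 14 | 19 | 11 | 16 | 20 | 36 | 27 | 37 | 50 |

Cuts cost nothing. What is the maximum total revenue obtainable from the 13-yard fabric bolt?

50

Build v[k] bottom-up: v[k] = max over allowed piece i of (p[i] + v[k−i]).
v[1] = 3
v[2] = max(3+3, 5+0) = 6
v[3] = max(3+6, 5+3, 9+0) = 9
v[4] = max(3+9, 5+6, 9+3, 11+0) = 12
v[5] = max(3+12, 5+9, 9+6, 11+3, 14+0) = 15
v[6] = max(3+15, 5+12, 9+9, 11+6, 14+3, 19+0) = 19
v[7] = max(3+19, 5+15, 9+12, …, 19+3, 11+0) = 22
v[8] = max(3+22, 5+19, 9+15, …, 11+3, 16+0) = 25
v[9] = max(3+25, 5+22, 9+19, …, 16+3, 20+0) = 28
v[10] = max(3+28, 5+25, 9+22, …, 20+3, 36+0) = 36
v[11] = max(3+36, 5+28, 9+25, …, 36+3, 27+0) = 39
v[12] = max(3+39, 5+36, 9+28, …, 27+3, 37+0) = 42
v[13] = max(3+42, 5+39, 9+36, …, 37+3, 50+0) = 50
Best is to sell the whole 13-yard piece uncut for $50.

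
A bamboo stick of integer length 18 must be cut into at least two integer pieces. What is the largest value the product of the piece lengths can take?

Let m[k] be the best product for length k (with at least one cut). For each first piece i, the rest contributes max(k−i, m[k−i]).
Small cases: m[2]=1, m[3]=2, m[4]=4, m[5]=6, m[6]=9, m[7]=12, m[8]=18, m[9]=27, m[10]=36, m[11]=54.
m[12] = max(1*54, 2*36, 3*27, …, 10*2, 11*1) = 81
m[13] = max(1*81, 2*54, 3*36, …, 11*2, 12*1) = 108
m[14] = max(1*108, 2*81, 3*54, …, 12*2, 13*1) = 162
m[15] = max(1*162, 2*108, 3*81, …, 13*2, 14*1) = 243
m[16] = max(1*243, 2*162, 3*108, …, 14*2, 15*1) = 324
m[17] = max(1*324, 2*243, 3*162, …, 15*2, 16*1) = 486
m[18] = max(1*486, 2*324, 3*243, …, 16*2, 17*1) = 729
One optimal split: 3 + 3 + 3 + 3 + 3 + 3; product 3*3*3*3*3*3 = 729.

729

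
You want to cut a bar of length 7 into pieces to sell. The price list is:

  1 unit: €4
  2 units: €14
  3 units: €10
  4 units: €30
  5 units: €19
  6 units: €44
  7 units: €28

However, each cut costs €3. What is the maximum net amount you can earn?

Let net[k] be the best obtainable value from length k. For each k, try every first piece i and keep the best of price[i] + net[k−i] minus the 3 cut fee when i<k.
net[1] = 4
net[2] = max(4+4-3, 14+0) = 14
net[3] = max(4+14-3, 14+4-3, 10+0) = 15
net[4] = max(4+15-3, 14+14-3, 10+4-3, 30+0) = 30
net[5] = max(4+30-3, 14+15-3, 10+14-3, 30+4-3, 19+0) = 31
net[6] = max(4+31-3, 14+30-3, 10+15-3, 30+14-3, 19+4-3, 44+0) = 44
net[7] = max(4+44-3, 14+31-3, 10+30-3, …, 44+4-3, 28+0) = 45
One optimal plan: pieces 6 + 1 (1 cut) → €48 − €3 = €45.

45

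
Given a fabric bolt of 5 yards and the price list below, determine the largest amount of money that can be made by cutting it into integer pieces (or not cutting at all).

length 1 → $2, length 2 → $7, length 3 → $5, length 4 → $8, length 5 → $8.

16

Let R[k] be the best obtainable value from length k. For each k, try every first piece i and keep the best of price[i] + R[k−i].
R[1] = 2
R[2] = max(2+2, 7+0) = 7
R[3] = max(2+7, 7+2, 5+0) = 9
R[4] = max(2+9, 7+7, 5+2, 8+0) = 14
R[5] = max(2+14, 7+9, 5+7, 8+2, 8+0) = 16
One optimal cutting: 2 + 2 + 1 → $7 + $7 + $2 = $16.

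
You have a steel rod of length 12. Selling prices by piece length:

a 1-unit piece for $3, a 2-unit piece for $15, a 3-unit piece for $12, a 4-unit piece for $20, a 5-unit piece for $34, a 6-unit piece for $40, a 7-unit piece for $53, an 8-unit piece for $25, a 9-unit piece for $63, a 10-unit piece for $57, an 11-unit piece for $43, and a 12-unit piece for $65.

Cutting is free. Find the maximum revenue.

90

Consider every possible first cut. R[k] is the best of p[i]+R[k−i] over all sellable i≤k.
R[1] = 3
R[2] = max(3+3, 15+0) = 15
R[3] = max(3+15, 15+3, 12+0) = 18
R[4] = max(3+18, 15+15, 12+3, 20+0) = 30
R[5] = max(3+30, 15+18, 12+15, 20+3, 34+0) = 34
R[6] = max(3+34, 15+30, 12+18, 20+15, 34+3, 40+0) = 45
R[7] = max(3+45, 15+34, 12+30, …, 40+3, 53+0) = 53
R[8] = max(3+53, 15+45, 12+34, …, 53+3, 25+0) = 60
R[9] = max(3+60, 15+53, 12+45, …, 25+3, 63+0) = 68
R[10] = max(3+68, 15+60, 12+53, …, 63+3, 57+0) = 75
R[11] = max(3+75, 15+68, 12+60, …, 57+3, 43+0) = 83
R[12] = max(3+83, 15+75, 12+68, …, 43+3, 65+0) = 90
One optimal cutting: 2 + 2 + 2 + 2 + 2 + 2 → $15 + $15 + $15 + $15 + $15 + $15 = $90.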